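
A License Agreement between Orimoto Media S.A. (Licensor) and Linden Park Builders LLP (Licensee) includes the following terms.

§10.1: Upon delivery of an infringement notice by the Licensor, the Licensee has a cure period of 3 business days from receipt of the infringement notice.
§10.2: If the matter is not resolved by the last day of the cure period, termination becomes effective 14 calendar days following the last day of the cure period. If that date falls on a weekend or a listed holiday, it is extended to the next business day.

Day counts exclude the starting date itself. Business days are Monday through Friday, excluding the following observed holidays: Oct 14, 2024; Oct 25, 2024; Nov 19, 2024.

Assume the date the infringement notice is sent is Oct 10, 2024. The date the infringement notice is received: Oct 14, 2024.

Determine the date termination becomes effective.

Oct 31, 2024

The last day of the cure period: counting 3 business days from Monday, Oct 14, 2024 (Oct 15, Oct 16, Oct 17, skipping weekends) reaches Thursday, Oct 17, 2024.
The date termination becomes effective: Oct 17, 2024 + 14 days = Oct 31, 2024. Oct 31, 2024 is a Thursday and is not a listed holiday, so no roll-forward applies.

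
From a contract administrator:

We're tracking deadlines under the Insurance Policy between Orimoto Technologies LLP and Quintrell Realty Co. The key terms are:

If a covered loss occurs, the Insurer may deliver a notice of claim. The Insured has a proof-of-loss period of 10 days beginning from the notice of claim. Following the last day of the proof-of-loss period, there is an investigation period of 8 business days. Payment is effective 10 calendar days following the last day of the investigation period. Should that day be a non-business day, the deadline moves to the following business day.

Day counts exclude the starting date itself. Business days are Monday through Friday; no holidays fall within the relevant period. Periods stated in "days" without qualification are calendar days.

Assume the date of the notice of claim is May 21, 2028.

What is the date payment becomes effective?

The last day of the proof-of-loss period: May 21, 2028 + 10 days = May 31, 2028.
From Wednesday, May 31, 2028, 8 business days (Jun 1, Jun 2, Jun 5, Jun 6, Jun 7, Jun 8, Jun 9, Jun 12, skipping weekends) brings us to Monday, June 12, 2028, which is the last day of the investigation period.
Adding 10 calendar days to June 12, 2028 gives June 22, 2028, which is the date payment becomes effective. June 22, 2028 is a Thursday, so no roll-forward applies.

June 22, 2028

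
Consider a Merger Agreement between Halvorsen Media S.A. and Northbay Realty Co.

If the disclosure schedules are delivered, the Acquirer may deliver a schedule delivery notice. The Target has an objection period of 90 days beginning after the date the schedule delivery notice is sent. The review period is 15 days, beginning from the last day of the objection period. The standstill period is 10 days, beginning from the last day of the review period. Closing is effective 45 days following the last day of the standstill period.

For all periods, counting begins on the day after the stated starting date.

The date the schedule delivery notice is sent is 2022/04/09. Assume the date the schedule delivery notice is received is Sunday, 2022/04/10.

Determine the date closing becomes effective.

2022/09/16

Adding 90 calendar days to 2022/04/09 gives 2022/07/08, which is the last day of the objection period.
The last day of the review period: 15 calendar days after 2022/07/08 is 2022/07/23.
Adding 10 calendar days to 2022/07/23 gives 2022/08/02, which is the last day of the standstill period.
The date closing becomes effective: 2022/08/02 + 45 days = 2022/09/16.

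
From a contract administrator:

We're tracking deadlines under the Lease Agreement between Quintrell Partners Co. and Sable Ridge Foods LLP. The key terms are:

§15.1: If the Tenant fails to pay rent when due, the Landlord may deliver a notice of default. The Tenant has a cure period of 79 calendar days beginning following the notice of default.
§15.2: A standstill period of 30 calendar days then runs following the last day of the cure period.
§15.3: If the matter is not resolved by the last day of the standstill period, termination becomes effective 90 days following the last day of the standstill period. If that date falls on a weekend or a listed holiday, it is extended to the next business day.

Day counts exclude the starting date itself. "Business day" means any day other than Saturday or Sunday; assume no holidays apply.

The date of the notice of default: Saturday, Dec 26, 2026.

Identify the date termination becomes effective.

Jul 13, 2027

The last day of the cure period: 79 calendar days after Dec 26, 2026 is Mar 15, 2027.
The last day of the standstill period: Mar 15, 2027 + 30 days = Apr 14, 2027.
Adding 90 calendar days to Apr 14, 2027 gives Jul 13, 2027, which is the date termination becomes effective. Jul 13, 2027 is a Tuesday, so no roll-forward applies.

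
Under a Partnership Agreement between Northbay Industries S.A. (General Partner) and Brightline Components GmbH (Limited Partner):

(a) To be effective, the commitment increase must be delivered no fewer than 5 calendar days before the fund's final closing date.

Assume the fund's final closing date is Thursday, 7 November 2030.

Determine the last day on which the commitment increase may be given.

2 November 2030

7 November 2030 minus 5 days is 2 November 2030.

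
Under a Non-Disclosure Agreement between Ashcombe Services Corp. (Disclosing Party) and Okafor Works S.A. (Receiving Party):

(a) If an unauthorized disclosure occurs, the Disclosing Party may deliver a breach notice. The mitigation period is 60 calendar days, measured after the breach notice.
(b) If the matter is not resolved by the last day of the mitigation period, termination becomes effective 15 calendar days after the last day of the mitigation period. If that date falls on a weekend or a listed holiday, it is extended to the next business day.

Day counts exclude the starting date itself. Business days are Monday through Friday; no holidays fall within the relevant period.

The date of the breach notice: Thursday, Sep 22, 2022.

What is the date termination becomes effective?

Adding 60 calendar days to Sep 22, 2022 gives Nov 21, 2022, which is the last day of the mitigation period.
The date termination becomes effective: 15 calendar days after Nov 21, 2022 is Dec 6, 2022. Dec 6, 2022 is a Tuesday, so no roll-forward applies.

Dec 6, 2022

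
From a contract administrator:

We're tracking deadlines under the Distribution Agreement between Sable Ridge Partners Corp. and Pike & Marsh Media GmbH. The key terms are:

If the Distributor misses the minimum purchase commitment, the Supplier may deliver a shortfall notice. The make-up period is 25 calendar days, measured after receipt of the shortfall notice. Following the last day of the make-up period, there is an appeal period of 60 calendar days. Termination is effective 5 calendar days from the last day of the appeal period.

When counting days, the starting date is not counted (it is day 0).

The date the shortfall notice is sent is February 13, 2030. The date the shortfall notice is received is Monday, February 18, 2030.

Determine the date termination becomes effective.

Adding 25 calendar days to February 18, 2030 gives March 15, 2030, which is the last day of the make-up period.
The last day of the appeal period: 60 calendar days after March 15, 2030 is May 14, 2030.
The date termination becomes effective: 5 calendar days after May 14, 2030 is May 19, 2030.

May 19, 2030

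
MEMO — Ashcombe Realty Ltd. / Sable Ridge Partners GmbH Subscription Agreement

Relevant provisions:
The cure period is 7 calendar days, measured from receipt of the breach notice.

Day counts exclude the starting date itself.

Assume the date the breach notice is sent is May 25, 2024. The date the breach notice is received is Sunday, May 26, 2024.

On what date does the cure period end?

June 2, 2024

Adding 7 calendar days to May 26, 2024 gives June 2, 2024, which is the last day of the cure period.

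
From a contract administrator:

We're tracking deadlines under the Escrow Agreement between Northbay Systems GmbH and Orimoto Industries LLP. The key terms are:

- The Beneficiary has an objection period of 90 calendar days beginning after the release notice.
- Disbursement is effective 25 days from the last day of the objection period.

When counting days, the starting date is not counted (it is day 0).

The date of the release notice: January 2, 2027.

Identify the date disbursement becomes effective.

The last day of the objection period: January 2, 2027 + 90 days = April 2, 2027.
The date disbursement becomes effective: 25 calendar days after April 2, 2027 is April 27, 2027.

April 27, 2027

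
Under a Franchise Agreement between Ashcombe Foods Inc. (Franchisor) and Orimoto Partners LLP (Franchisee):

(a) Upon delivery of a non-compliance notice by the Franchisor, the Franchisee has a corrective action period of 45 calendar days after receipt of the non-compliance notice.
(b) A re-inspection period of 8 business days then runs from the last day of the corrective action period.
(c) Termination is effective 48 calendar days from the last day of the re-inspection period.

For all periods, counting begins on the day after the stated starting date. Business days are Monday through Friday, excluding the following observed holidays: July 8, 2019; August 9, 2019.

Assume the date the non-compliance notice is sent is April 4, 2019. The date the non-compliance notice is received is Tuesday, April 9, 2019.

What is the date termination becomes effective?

July 23, 2019

Adding 45 calendar days to April 9, 2019 gives May 24, 2019, which is the last day of the corrective action period.
From Friday, May 24, 2019, 8 business days (May 27, May 28, May 29, May 30, May 31, Jun 3, Jun 4, Jun 5, skipping weekends) brings us to Wednesday, June 5, 2019, which is the last day of the re-inspection period.
The date termination becomes effective: June 5, 2019 + 48 days = July 23, 2019.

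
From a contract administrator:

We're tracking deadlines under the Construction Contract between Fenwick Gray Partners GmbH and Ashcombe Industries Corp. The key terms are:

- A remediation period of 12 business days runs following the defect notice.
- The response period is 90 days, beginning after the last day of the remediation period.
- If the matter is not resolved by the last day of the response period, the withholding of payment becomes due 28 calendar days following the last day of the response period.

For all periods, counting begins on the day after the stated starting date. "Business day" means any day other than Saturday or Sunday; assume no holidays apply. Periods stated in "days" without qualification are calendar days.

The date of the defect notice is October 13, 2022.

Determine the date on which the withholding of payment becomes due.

February 26, 2023

The last day of the remediation period: 12 business days after Thursday, October 13, 2022, skipping weekends — Oct 14, Oct 17, Oct 18, Oct 19, …, Oct 27, Oct 28, Oct 31 — lands on Monday, October 31, 2022.
Adding 90 calendar days to October 31, 2022 gives January 29, 2023, which is the last day of the response period.
Adding 28 calendar days to January 29, 2023 gives February 26, 2023, which is the date on which the withholding of payment becomes due.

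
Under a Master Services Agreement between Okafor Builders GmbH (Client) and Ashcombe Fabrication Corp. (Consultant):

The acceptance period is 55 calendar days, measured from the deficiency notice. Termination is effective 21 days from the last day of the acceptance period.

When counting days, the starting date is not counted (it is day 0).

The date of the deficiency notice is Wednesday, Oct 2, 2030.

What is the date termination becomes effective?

Dec 17, 2030

Adding 55 calendar days to Oct 2, 2030 gives Nov 26, 2030, which is the last day of the acceptance period.
The date termination becomes effective: 21 calendar days after Nov 26, 2030 is Dec 17, 2030.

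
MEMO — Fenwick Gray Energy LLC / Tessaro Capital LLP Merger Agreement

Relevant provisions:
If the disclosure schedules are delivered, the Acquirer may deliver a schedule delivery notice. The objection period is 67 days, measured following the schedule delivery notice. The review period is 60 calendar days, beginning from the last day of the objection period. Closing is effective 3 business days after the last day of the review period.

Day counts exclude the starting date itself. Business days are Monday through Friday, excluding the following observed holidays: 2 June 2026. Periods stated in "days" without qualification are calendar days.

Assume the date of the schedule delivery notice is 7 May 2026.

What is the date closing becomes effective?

Adding 67 calendar days to 7 May 2026 gives 13 July 2026, which is the last day of the objection period.
Adding 60 calendar days to 13 July 2026 gives 11 September 2026, which is the last day of the review period.
The date closing becomes effective: 3 business days after Friday, 11 September 2026, skipping weekends — Sep 14, Sep 15, Sep 16 — lands on Wednesday, 16 September 2026.

16 September 2026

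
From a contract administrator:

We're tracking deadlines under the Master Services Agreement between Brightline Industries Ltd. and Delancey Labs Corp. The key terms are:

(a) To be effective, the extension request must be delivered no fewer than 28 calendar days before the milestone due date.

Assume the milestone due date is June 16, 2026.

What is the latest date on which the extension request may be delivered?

May 19, 2026

Counting back 28 calendar days from June 16, 2026 gives May 19, 2026.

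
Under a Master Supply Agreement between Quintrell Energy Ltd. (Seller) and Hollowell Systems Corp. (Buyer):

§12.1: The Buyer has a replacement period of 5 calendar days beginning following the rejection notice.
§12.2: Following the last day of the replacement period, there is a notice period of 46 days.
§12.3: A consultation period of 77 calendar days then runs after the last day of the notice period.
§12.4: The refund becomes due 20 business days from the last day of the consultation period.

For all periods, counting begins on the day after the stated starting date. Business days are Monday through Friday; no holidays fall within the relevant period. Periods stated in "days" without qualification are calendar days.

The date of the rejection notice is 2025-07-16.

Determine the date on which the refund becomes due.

2025-12-19

The last day of the replacement period: 2025-07-16 + 5 days = 2025-07-21.
The last day of the notice period: 46 calendar days after 2025-07-21 is 2025-09-05.
The last day of the consultation period: 77 calendar days after 2025-09-05 is 2025-11-21.
From Friday, 2025-11-21, 20 business days (Nov 24, Nov 25, Nov 26, Nov 27, …, Dec 17, Dec 18, Dec 19, skipping weekends) brings us to Friday, 2025-12-19, which is the date on which the refund becomes due.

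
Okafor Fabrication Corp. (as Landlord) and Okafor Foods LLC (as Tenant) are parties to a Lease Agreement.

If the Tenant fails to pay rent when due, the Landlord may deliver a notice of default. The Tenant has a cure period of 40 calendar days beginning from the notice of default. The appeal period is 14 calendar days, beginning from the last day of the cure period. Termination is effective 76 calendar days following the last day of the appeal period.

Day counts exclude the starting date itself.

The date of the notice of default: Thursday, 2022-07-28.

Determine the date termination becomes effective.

The last day of the cure period: 40 calendar days after 2022-07-28 is 2022-09-06.
Adding 14 calendar days to 2022-09-06 gives 2022-09-20, which is the last day of the appeal period.
The date termination becomes effective: 2022-09-20 + 76 days = 2022-12-05.

2022-12-05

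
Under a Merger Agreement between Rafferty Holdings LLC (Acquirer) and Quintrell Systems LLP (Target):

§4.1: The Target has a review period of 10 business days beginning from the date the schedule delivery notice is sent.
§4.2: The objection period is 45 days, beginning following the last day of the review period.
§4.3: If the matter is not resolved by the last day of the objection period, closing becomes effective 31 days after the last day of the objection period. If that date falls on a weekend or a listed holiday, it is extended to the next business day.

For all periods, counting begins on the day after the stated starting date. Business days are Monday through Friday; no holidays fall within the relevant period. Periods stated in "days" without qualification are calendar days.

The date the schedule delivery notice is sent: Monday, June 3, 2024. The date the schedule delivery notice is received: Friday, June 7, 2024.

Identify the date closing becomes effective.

September 2, 2024

The last day of the review period: counting 10 business days from Monday, June 3, 2024 (Jun 4, Jun 5, Jun 6, Jun 7, Jun 10, Jun 11, Jun 12, Jun 13, Jun 14, Jun 17, skipping weekends) reaches Monday, June 17, 2024.
The last day of the objection period: June 17, 2024 + 45 days = August 1, 2024.
Adding 31 calendar days to August 1, 2024 gives September 1, 2024, which is the date closing becomes effective. That falls on a Sunday, so it rolls to the next business day, Monday, September 2, 2024.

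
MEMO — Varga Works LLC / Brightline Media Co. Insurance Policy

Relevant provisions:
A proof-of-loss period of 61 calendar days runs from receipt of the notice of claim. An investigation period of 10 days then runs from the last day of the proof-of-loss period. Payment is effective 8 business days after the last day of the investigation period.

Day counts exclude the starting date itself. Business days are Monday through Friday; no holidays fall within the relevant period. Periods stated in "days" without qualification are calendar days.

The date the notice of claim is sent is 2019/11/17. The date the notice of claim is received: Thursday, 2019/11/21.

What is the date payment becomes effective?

The last day of the proof-of-loss period: 61 calendar days after 2019/11/21 is 2020/01/21.
The last day of the investigation period: 10 calendar days after 2020/01/21 is 2020/01/31.
The date payment becomes effective: 8 business days after Friday, 2020/01/31, skipping weekends — Feb 3, Feb 4, Feb 5, Feb 6, Feb 7, Feb 10, Feb 11, Feb 12 — lands on Wednesday, 2020/02/12.

2020/02/12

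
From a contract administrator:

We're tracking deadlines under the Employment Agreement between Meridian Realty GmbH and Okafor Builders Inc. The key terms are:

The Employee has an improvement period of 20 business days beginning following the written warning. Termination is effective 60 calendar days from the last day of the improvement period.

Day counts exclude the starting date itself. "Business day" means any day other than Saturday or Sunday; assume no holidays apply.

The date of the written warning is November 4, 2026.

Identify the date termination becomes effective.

The last day of the improvement period: counting 20 business days from Wednesday, November 4, 2026 (Nov 5, Nov 6, Nov 9, Nov 10, …, Nov 30, Dec 1, Dec 2, skipping weekends) reaches Wednesday, December 2, 2026.
The date termination becomes effective: December 2, 2026 + 60 days = January 31, 2027.

January 31, 2027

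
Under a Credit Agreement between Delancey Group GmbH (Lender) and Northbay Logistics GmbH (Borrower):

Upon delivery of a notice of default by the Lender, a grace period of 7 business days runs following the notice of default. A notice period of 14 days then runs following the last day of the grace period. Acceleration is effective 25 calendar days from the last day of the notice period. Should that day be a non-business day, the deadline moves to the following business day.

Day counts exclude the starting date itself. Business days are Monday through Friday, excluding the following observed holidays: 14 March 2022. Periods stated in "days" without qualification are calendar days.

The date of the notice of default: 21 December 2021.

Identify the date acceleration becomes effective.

The last day of the grace period: counting 7 business days from Tuesday, 21 December 2021 (Dec 22, Dec 23, Dec 24, Dec 27, Dec 28, Dec 29, Dec 30, skipping weekends) reaches Thursday, 30 December 2021.
The last day of the notice period: 30 December 2021 + 14 days = 13 January 2022.
The date acceleration becomes effective: 25 calendar days after 13 January 2022 is 7 February 2022. 7 February 2022 is a Monday and is not a listed holiday, so no roll-forward applies.

7 February 2022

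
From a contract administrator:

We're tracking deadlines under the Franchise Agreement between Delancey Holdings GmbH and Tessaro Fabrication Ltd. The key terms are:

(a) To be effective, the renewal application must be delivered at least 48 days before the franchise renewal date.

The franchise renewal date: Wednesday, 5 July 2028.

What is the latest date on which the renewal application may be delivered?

18 May 2028

5 July 2028 minus 48 days is 18 May 2028.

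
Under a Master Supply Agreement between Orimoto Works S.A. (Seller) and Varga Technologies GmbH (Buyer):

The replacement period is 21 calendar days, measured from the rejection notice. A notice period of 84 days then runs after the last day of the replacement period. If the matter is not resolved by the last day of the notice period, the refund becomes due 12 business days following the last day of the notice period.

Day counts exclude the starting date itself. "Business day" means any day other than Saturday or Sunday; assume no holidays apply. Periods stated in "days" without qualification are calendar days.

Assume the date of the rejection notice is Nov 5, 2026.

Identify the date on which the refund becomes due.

Mar 8, 2027

The last day of the replacement period: 21 calendar days after Nov 5, 2026 is Nov 26, 2026.
The last day of the notice period: Nov 26, 2026 + 84 days = Feb 18, 2027.
The date on which the refund becomes due: counting 12 business days from Thursday, Feb 18, 2027 (Feb 19, Feb 22, Feb 23, Feb 24, …, Mar 4, Mar 5, Mar 8, skipping weekends) reaches Monday, Mar 8, 2027.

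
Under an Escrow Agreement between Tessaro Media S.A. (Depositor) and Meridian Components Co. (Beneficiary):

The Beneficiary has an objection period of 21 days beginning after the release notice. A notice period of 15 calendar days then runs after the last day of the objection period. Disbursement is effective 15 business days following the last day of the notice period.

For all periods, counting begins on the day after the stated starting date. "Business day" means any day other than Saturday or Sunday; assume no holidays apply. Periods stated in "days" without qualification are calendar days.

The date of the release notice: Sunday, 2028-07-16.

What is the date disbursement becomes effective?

2028-09-11

The last day of the objection period: 2028-07-16 + 21 days = 2028-08-06.
The last day of the notice period: 2028-08-06 + 15 days = 2028-08-21.
From Monday, 2028-08-21, 15 business days (Aug 22, Aug 23, Aug 24, Aug 25, …, Sep 7, Sep 8, Sep 11, skipping weekends) brings us to Monday, 2028-09-11, which is the date disbursement becomes effective.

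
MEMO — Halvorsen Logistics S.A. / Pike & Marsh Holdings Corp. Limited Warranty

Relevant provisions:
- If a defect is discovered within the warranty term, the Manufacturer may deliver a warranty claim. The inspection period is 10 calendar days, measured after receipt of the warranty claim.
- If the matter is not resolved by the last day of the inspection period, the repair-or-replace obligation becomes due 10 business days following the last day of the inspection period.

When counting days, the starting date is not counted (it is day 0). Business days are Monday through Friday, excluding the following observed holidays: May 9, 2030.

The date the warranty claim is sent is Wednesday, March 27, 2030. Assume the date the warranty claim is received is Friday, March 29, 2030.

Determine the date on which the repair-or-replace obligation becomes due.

Adding 10 calendar days to March 29, 2030 gives April 8, 2030, which is the last day of the inspection period.
From Monday, April 8, 2030, 10 business days (Apr 9, Apr 10, Apr 11, Apr 12, Apr 15, Apr 16, Apr 17, Apr 18, Apr 19, Apr 22, skipping weekends) brings us to Monday, April 22, 2030, which is the date on which the repair-or-replace obligation becomes due.

April 22, 2030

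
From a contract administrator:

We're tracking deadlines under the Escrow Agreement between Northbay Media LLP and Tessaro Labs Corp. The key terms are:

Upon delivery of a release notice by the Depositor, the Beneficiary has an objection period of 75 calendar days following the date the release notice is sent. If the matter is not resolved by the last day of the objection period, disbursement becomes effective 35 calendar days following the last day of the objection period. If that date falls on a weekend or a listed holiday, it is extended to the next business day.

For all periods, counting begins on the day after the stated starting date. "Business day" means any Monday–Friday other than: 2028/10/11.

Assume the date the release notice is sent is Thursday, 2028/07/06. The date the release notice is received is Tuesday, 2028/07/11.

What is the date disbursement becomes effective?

2028/10/24

The last day of the objection period: 75 calendar days after 2028/07/06 is 2028/09/19.
Adding 35 calendar days to 2028/09/19 gives 2028/10/24, which is the date disbursement becomes effective. 2028/10/24 is a Tuesday and is not a listed holiday, so no roll-forward applies.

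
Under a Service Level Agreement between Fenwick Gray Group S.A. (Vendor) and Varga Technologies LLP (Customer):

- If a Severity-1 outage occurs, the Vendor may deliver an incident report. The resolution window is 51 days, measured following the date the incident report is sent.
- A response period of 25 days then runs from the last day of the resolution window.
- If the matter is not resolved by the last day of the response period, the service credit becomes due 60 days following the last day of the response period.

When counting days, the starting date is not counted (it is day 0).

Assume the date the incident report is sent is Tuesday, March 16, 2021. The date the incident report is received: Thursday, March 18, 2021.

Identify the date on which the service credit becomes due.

July 30, 2021

The last day of the resolution window: 51 calendar days after March 16, 2021 is May 6, 2021.
The last day of the response period: 25 calendar days after May 6, 2021 is May 31, 2021.
Adding 60 calendar days to May 31, 2021 gives July 30, 2021, which is the date on which the service credit becomes due.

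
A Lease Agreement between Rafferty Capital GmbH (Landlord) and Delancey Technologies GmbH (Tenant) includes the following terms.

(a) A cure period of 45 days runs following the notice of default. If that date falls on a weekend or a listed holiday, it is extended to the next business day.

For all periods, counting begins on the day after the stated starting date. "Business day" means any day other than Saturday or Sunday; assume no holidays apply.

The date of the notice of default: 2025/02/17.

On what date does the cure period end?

2025/04/03

Adding 45 calendar days to 2025/02/17 gives 2025/04/03, which is the last day of the cure period. 2025/04/03 is a Thursday, so no roll-forward applies.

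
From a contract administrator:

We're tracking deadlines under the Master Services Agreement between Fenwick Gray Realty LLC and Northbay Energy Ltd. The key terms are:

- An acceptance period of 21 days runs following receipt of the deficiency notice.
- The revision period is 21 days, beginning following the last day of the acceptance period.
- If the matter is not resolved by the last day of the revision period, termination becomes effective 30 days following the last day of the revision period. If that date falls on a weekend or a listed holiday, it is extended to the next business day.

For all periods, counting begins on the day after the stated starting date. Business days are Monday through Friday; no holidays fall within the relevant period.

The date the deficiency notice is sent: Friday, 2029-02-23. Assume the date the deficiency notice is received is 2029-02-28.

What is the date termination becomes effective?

2029-05-11

The last day of the acceptance period: 2029-02-28 + 21 days = 2029-03-21.
The last day of the revision period: 2029-03-21 + 21 days = 2029-04-11.
Adding 30 calendar days to 2029-04-11 gives 2029-05-11, which is the date termination becomes effective. 2029-05-11 is a Friday, so no roll-forward applies.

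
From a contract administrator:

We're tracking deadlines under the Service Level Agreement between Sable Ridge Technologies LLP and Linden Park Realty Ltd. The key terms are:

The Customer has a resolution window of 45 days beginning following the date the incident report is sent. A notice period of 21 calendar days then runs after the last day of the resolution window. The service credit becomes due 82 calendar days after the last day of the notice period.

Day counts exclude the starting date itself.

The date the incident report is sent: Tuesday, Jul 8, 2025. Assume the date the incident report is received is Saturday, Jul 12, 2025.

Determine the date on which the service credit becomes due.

The last day of the resolution window: Jul 8, 2025 + 45 days = Aug 22, 2025.
The last day of the notice period: Aug 22, 2025 + 21 days = Sep 12, 2025.
The date on which the service credit becomes due: 82 calendar days after Sep 12, 2025 is Dec 3, 2025.

Dec 3, 2025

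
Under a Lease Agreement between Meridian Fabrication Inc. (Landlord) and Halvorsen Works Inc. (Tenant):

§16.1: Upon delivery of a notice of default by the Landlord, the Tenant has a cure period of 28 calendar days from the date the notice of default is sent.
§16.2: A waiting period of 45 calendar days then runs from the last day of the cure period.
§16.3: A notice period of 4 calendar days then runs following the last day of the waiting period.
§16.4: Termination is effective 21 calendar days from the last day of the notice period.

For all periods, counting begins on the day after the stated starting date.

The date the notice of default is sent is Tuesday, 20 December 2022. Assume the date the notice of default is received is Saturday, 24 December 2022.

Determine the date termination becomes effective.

Adding 28 calendar days to 20 December 2022 gives 17 January 2023, which is the last day of the cure period.
The last day of the waiting period: 17 January 2023 + 45 days = 3 March 2023.
Adding 4 calendar days to 3 March 2023 gives 7 March 2023, which is the last day of the notice period.
Adding 21 calendar days to 7 March 2023 gives 28 March 2023, which is the date termination becomes effective.

28 March 2023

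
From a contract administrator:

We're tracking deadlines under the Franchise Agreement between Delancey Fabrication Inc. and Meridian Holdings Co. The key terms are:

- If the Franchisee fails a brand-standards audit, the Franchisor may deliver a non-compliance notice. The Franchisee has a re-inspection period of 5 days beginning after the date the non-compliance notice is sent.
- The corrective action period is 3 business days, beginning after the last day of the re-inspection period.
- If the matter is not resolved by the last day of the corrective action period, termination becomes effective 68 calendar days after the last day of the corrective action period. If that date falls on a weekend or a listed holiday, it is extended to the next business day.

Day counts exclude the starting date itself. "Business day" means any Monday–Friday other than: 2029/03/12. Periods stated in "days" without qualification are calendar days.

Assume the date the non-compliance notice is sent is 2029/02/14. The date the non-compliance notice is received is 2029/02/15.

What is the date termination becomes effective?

The last day of the re-inspection period: 5 calendar days after 2029/02/14 is 2029/02/19.
The last day of the corrective action period: counting 3 business days from Monday, 2029/02/19 (Feb 20, Feb 21, Feb 22, skipping weekends) reaches Thursday, 2029/02/22.
The date termination becomes effective: 68 calendar days after 2029/02/22 is 2029/05/01. 2029/05/01 is a Tuesday and is not a listed holiday, so no roll-forward applies.

2029/05/01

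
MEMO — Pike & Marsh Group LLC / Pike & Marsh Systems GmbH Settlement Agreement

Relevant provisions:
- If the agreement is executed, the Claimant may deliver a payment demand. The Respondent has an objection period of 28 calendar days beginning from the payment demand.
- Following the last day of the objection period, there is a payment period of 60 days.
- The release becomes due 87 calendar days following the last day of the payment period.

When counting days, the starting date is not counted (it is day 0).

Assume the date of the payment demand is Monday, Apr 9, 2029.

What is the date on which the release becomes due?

Oct 1, 2029

The last day of the objection period: 28 calendar days after Apr 9, 2029 is May 7, 2029.
Adding 60 calendar days to May 7, 2029 gives Jul 6, 2029, which is the last day of the payment period.
The date on which the release becomes due: 87 calendar days after Jul 6, 2029 is Oct 1, 2029.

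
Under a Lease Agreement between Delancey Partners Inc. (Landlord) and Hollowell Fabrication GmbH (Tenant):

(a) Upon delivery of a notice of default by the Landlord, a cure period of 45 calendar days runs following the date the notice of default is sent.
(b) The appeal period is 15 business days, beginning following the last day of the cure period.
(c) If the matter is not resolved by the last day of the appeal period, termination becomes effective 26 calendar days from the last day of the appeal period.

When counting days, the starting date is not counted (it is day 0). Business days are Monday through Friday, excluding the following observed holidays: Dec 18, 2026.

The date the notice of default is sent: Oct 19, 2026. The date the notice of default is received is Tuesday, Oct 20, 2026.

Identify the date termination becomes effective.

Jan 20, 2027

Adding 45 calendar days to Oct 19, 2026 gives Dec 3, 2026, which is the last day of the cure period.
The last day of the appeal period: counting 15 business days from Thursday, Dec 3, 2026 (Dec 4, Dec 7, Dec 8, Dec 9, …, Dec 23, Dec 24, Dec 25, skipping weekends and the listed holiday on Dec 18) reaches Friday, Dec 25, 2026.
The date termination becomes effective: Dec 25, 2026 + 26 days = Jan 20, 2027.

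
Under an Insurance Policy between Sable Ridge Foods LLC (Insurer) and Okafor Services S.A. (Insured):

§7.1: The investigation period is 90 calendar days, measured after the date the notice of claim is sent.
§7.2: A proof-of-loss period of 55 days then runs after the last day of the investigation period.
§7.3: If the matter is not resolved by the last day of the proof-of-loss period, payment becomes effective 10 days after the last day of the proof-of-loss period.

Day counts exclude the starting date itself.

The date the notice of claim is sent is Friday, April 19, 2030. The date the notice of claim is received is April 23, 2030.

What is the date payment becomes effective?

September 21, 2030

The last day of the investigation period: 90 calendar days after April 19, 2030 is July 18, 2030.
The last day of the proof-of-loss period: July 18, 2030 + 55 days = September 11, 2030.
Adding 10 calendar days to September 11, 2030 gives September 21, 2030, which is the date payment becomes effective.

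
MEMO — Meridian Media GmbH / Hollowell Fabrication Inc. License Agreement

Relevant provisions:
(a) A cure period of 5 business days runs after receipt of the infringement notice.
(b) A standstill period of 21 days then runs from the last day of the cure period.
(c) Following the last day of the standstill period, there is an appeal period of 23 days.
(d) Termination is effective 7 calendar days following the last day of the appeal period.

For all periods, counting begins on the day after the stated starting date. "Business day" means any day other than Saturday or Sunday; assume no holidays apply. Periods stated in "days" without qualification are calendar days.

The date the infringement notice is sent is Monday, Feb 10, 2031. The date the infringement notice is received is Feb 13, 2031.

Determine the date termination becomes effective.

The last day of the cure period: counting 5 business days from Thursday, Feb 13, 2031 (Feb 14, Feb 17, Feb 18, Feb 19, Feb 20, skipping weekends) reaches Thursday, Feb 20, 2031.
Adding 21 calendar days to Feb 20, 2031 gives Mar 13, 2031, which is the last day of the standstill period.
The last day of the appeal period: 23 calendar days after Mar 13, 2031 is Apr 5, 2031.
The date termination becomes effective: 7 calendar days after Apr 5, 2031 is Apr 12, 2031.

Apr 12, 2031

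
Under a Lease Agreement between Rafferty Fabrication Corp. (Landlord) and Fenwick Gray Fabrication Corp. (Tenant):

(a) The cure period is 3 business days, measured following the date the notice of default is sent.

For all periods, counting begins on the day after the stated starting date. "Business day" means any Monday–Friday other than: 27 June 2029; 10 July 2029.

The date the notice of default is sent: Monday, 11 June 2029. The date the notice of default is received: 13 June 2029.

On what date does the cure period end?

The last day of the cure period: 3 business days after Monday, 11 June 2029, skipping weekends — Jun 12, Jun 13, Jun 14 — lands on Thursday, 14 June 2029.

14 June 2029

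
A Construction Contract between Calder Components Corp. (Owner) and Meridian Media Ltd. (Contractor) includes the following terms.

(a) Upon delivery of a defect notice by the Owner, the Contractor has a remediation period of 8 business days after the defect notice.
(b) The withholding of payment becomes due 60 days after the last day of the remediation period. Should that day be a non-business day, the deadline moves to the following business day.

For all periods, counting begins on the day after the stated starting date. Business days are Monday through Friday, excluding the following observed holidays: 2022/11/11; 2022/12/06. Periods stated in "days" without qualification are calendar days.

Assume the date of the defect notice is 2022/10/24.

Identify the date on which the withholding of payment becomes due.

2023/01/02

From Monday, 2022/10/24, 8 business days (Oct 25, Oct 26, Oct 27, Oct 28, Oct 31, Nov 1, Nov 2, Nov 3, skipping weekends) brings us to Thursday, 2022/11/03, which is the last day of the remediation period.
Adding 60 calendar days to 2022/11/03 gives 2023/01/02, which is the date on which the withholding of payment becomes due. 2023/01/02 is a Monday and is not a listed holiday, so no roll-forward applies.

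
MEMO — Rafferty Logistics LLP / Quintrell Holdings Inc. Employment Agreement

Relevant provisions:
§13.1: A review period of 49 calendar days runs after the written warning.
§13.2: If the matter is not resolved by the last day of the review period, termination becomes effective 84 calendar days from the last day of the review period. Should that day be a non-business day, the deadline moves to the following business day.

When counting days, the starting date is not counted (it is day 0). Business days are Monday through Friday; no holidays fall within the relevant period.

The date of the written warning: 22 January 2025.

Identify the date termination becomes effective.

The last day of the review period: 22 January 2025 + 49 days = 12 March 2025.
The date termination becomes effective: 84 calendar days after 12 March 2025 is 4 June 2025. 4 June 2025 is a Wednesday, so no roll-forward applies.

4 June 2025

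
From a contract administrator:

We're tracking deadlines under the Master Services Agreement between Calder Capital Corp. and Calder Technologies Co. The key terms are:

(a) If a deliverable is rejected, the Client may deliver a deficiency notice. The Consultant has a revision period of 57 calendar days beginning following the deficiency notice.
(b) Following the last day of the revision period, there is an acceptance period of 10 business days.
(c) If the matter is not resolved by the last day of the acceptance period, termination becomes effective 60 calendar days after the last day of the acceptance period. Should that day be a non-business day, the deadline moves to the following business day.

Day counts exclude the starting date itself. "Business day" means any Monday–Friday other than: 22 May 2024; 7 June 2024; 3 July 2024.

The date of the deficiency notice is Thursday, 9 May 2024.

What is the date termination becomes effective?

The last day of the revision period: 9 May 2024 + 57 days = 5 July 2024.
From Friday, 5 July 2024, 10 business days (Jul 8, Jul 9, Jul 10, Jul 11, Jul 12, Jul 15, Jul 16, Jul 17, Jul 18, Jul 19, skipping weekends) brings us to Friday, 19 July 2024, which is the last day of the acceptance period.
The date termination becomes effective: 19 July 2024 + 60 days = 17 September 2024. 17 September 2024 is a Tuesday and is not a listed holiday, so no roll-forward applies.

17 September 2024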